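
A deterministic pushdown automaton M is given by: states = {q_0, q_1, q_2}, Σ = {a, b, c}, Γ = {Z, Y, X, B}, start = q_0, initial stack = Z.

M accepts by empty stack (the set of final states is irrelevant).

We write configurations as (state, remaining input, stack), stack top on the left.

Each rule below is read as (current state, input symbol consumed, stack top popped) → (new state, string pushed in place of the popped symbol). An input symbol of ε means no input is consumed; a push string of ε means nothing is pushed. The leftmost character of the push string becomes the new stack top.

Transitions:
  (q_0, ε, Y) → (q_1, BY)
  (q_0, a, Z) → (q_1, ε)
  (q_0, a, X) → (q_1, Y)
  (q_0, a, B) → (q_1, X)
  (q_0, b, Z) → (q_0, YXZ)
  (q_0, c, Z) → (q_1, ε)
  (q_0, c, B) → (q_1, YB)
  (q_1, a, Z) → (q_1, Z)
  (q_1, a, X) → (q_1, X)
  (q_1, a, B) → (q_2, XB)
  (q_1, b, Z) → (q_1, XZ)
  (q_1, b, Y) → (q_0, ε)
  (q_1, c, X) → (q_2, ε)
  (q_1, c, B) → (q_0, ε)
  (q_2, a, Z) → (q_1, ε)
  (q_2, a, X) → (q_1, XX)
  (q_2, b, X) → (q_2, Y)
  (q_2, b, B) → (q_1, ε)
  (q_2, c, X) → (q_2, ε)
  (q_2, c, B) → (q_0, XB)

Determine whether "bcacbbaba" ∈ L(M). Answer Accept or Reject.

(q_0, bcacbbaba, Z)
  read b, top Z: go to q_0, push YXZ → (q_0, cacbbaba, YXZ)
  ε-move, top Y: go to q_1, push BY → (q_1, cacbbaba, BYXZ)
  read c, top B: go to q_0, push ε → (q_0, acbbaba, YXZ)
  ε-move, top Y: go to q_1, push BY → (q_1, acbbaba, BYXZ)
  read a, top B: go to q_2, push XB → (q_2, cbbaba, XBYXZ)
  read c, top X: go to q_2, push ε → (q_2, bbaba, BYXZ)
  read b, top B: go to q_1, push ε → (q_1, baba, YXZ)
  read b, top Y: go to q_0, push ε → (q_0, aba, XZ)
  read a, top X: go to q_1, push Y → (q_1, ba, YZ)
  read b, top Y: go to q_0, push ε → (q_0, a, Z)
  read a, top Z: go to q_1, push ε → (q_1, ε, ε)
All input consumed and the stack is empty.

Accept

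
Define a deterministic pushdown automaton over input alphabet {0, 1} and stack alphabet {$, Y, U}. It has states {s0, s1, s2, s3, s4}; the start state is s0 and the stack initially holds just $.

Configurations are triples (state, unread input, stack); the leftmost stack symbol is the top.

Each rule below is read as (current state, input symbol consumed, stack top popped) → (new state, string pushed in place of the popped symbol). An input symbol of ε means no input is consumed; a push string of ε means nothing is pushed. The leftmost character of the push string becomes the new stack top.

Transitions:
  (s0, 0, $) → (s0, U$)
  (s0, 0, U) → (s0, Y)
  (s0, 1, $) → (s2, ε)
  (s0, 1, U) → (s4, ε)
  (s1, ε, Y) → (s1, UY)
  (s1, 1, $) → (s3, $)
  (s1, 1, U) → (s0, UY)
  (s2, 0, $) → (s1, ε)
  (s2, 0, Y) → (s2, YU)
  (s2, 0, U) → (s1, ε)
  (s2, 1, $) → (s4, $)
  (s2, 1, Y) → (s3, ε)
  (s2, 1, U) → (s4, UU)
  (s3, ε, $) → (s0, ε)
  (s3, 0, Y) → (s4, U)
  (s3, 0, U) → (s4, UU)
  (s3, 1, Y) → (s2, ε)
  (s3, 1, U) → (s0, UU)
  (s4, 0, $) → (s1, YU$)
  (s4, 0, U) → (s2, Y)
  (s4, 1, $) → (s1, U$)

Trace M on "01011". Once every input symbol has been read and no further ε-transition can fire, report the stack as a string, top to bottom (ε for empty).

(s0, 01011, $) ⊢ (s0, 1011, U$) ⊢ (s4, 011, $) ⊢ (s1, 11, YU$) ⊢ (s1, 11, UYU$) ⊢ (s0, 1, UYYU$) ⊢ (s4, ε, YYU$)
All input consumed in state s4 with stack YYU$.

YYU$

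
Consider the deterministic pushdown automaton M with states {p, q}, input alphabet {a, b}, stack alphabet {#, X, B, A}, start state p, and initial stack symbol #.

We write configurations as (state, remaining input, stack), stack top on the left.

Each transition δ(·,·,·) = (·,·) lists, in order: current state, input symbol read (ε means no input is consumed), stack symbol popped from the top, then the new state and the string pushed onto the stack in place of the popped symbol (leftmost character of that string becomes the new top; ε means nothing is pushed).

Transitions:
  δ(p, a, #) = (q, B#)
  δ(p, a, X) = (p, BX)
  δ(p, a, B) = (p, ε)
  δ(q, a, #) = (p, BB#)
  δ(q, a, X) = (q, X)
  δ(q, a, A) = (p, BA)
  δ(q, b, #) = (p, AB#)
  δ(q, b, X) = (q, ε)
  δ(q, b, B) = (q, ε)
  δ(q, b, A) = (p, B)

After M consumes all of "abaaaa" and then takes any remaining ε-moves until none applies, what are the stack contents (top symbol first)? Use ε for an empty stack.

(p, abaaaa, #)
  read a, top #: go to q, push B# → (q, baaaa, B#)
  read b, top B: go to q, push ε → (q, aaaa, #)
  read a, top #: go to p, push BB# → (p, aaa, BB#)
  read a, top B: go to p, push ε → (p, aa, B#)
  read a, top B: go to p, push ε → (p, a, #)
  read a, top #: go to q, push B# → (q, ε, B#)
All input consumed in state q with stack B#.

B#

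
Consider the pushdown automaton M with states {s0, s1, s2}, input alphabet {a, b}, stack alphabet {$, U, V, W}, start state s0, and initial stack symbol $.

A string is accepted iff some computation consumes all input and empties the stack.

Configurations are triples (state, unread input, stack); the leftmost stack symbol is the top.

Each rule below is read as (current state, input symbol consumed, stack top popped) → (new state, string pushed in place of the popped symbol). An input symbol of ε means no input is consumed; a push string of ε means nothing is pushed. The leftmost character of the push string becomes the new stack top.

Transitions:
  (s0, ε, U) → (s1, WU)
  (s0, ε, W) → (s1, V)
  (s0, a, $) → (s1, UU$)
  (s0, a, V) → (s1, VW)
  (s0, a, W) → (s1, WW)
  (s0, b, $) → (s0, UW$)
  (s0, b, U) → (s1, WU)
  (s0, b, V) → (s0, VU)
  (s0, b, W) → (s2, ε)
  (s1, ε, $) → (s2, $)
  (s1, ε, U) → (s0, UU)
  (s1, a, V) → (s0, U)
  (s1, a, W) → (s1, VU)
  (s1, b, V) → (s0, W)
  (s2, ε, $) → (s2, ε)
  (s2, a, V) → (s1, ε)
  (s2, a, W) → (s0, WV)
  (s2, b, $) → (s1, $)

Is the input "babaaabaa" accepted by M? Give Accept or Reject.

No computation consumes all input and empties the stack.

Reject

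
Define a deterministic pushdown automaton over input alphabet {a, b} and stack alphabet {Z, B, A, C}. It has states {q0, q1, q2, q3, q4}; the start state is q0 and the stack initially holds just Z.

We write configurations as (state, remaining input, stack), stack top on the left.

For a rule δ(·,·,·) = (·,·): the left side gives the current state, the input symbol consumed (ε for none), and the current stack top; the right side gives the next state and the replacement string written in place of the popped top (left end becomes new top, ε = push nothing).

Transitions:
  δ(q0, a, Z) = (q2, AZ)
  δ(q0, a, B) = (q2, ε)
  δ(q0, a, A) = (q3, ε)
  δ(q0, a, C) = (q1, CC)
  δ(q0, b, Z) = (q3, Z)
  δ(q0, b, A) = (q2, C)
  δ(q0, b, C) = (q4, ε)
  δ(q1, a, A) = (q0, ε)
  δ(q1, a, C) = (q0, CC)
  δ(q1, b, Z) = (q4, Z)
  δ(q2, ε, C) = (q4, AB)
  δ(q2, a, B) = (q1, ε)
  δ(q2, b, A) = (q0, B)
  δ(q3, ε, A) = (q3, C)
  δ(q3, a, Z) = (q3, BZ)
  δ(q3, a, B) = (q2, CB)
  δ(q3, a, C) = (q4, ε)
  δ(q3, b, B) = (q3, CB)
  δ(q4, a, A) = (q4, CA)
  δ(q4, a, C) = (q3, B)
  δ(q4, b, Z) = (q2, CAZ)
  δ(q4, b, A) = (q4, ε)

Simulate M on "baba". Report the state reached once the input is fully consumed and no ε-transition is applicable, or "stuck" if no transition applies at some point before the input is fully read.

q4

(q0, baba, Z) ⊢ (q3, aba, Z) ⊢ (q3, ba, BZ) ⊢ (q3, a, CBZ) ⊢ (q4, ε, BZ)
All input consumed; M is in state q4.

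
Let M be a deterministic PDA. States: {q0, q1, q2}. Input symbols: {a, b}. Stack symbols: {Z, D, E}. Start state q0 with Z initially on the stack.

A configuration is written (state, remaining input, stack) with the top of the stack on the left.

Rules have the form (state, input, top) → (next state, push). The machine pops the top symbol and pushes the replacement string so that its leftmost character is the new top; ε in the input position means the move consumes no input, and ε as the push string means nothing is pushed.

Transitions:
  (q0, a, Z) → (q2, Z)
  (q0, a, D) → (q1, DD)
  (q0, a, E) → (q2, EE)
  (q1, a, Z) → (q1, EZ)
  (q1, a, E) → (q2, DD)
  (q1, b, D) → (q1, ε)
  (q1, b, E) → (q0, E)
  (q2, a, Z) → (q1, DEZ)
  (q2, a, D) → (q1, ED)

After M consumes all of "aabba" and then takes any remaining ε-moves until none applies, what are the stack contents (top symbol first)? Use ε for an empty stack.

EEZ

(q0, aabba, Z) ⊢ (q2, abba, Z) ⊢ (q1, bba, DEZ) ⊢ (q1, ba, EZ) ⊢ (q0, a, EZ) ⊢ (q2, ε, EEZ)
All input consumed in state q2 with stack EEZ.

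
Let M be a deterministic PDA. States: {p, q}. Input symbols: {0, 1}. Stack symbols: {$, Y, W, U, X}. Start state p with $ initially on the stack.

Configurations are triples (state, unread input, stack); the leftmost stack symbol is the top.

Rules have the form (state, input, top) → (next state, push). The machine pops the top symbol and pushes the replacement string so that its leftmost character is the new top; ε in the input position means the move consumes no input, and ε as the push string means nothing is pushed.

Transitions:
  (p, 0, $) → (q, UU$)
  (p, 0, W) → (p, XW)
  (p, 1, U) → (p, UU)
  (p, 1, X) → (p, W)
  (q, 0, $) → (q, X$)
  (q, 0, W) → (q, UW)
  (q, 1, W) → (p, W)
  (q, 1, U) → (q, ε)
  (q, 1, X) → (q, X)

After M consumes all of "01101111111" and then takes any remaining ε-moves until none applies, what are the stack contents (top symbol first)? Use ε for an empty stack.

(p, 01101111111, $)
  read 0, top $: go to q, push UU$ → (q, 1101111111, UU$)
  read 1, top U: go to q, push ε → (q, 101111111, U$)
  read 1, top U: go to q, push ε → (q, 01111111, $)
  read 0, top $: go to q, push X$ → (q, 1111111, X$)
  read 1, top X: go to q, push X → (q, 111111, X$)
  read 1, top X: go to q, push X → (q, 11111, X$)
  read 1, top X: go to q, push X → (q, 1111, X$)
  read 1, top X: go to q, push X → (q, 111, X$)
  read 1, top X: go to q, push X → (q, 11, X$)
  read 1, top X: go to q, push X → (q, 1, X$)
  read 1, top X: go to q, push X → (q, ε, X$)
All input consumed in state q with stack X$.

X$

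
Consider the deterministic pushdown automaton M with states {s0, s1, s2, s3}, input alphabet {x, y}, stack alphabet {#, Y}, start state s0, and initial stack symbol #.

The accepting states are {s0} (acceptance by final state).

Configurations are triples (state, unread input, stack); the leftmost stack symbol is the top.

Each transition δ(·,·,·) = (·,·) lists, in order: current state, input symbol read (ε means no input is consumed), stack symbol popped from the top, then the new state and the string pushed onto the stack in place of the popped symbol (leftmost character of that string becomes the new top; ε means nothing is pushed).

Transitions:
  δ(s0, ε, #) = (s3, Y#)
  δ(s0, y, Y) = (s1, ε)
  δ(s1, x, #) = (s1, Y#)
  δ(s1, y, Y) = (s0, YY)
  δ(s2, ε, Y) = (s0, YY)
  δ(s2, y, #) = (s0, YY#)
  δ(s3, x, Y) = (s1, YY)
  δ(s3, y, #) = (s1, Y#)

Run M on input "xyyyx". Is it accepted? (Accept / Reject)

(s0, xyyyx, #)
  ε-move, top #: go to s3, push Y# → (s3, xyyyx, Y#)
  read x, top Y: go to s1, push YY → (s1, yyyx, YY#)
  read y, top Y: go to s0, push YY → (s0, yyx, YYY#)
  read y, top Y: go to s1, push ε → (s1, yx, YY#)
  read y, top Y: go to s0, push YY → (s0, x, YYY#)
No transition applies at (s0, x, YYY#); input not fully consumed.

Reject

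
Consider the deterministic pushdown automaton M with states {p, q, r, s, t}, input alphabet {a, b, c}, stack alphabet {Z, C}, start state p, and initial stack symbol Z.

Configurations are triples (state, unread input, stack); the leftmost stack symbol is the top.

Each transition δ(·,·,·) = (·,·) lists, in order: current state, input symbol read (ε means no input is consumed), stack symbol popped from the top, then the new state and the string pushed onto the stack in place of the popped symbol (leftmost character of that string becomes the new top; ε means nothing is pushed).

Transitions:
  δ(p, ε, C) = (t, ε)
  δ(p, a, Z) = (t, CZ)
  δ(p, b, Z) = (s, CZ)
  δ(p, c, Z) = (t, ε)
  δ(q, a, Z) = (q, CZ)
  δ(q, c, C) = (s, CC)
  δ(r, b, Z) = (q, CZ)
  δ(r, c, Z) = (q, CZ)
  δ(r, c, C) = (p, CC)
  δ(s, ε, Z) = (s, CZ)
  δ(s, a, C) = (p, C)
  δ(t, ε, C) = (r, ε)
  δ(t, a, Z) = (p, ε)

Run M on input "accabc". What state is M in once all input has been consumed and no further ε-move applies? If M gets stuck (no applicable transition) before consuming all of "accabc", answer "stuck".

s

(p, accabc, Z)
  read a, top Z: go to t, push CZ → (t, ccabc, CZ)
  ε-move, top C: go to r, push ε → (r, ccabc, Z)
  read c, top Z: go to q, push CZ → (q, cabc, CZ)
  read c, top C: go to s, push CC → (s, abc, CCZ)
  read a, top C: go to p, push C → (p, bc, CCZ)
  ε-move, top C: go to t, push ε → (t, bc, CZ)
  ε-move, top C: go to r, push ε → (r, bc, Z)
  read b, top Z: go to q, push CZ → (q, c, CZ)
  read c, top C: go to s, push CC → (s, ε, CCZ)
All input consumed; M is in state s.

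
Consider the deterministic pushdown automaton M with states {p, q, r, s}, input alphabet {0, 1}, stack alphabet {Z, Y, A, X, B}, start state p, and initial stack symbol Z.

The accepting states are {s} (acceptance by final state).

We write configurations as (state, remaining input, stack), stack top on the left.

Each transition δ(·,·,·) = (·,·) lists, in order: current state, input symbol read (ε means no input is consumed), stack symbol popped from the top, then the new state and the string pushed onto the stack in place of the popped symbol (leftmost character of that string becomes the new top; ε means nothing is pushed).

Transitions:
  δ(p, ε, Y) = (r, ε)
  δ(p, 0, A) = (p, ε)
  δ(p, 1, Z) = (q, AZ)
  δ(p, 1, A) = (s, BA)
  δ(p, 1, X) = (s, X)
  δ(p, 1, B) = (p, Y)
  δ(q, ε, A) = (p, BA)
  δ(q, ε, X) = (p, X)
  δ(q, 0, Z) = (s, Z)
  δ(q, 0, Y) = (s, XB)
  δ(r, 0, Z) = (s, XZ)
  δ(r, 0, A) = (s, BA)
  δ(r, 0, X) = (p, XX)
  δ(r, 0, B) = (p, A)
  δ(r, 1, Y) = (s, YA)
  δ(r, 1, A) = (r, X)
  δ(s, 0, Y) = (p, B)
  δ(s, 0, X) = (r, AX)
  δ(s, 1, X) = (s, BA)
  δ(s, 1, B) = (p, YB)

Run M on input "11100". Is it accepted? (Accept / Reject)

Reject

(p, 11100, Z) ⊢ (q, 1100, AZ) ⊢ (p, 1100, BAZ) ⊢ (p, 100, YAZ) ⊢ (r, 100, AZ) ⊢ (r, 00, XZ) ⊢ (p, 0, XXZ)
No transition applies at (p, 0, XXZ); input not fully consumed.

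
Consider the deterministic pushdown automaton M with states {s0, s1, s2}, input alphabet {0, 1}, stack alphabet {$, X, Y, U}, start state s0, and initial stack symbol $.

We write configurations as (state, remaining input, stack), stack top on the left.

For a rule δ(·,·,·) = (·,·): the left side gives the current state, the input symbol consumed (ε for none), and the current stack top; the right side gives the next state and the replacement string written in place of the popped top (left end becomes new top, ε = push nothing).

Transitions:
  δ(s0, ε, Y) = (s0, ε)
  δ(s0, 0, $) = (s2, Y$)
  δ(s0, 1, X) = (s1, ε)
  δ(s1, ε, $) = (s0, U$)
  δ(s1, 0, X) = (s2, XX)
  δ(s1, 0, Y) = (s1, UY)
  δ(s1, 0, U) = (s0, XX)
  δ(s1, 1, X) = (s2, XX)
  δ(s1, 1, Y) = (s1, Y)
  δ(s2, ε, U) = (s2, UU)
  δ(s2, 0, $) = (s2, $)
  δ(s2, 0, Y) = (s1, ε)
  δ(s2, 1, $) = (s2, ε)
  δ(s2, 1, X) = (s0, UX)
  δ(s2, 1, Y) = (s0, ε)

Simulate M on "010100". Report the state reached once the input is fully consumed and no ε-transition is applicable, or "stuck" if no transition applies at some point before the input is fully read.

s0

(s0, 010100, $) ⊢ (s2, 10100, Y$) ⊢ (s0, 0100, $) ⊢ (s2, 100, Y$) ⊢ (s0, 00, $) ⊢ (s2, 0, Y$) ⊢ (s1, ε, $) ⊢ (s0, ε, U$)
All input consumed; M is in state s0.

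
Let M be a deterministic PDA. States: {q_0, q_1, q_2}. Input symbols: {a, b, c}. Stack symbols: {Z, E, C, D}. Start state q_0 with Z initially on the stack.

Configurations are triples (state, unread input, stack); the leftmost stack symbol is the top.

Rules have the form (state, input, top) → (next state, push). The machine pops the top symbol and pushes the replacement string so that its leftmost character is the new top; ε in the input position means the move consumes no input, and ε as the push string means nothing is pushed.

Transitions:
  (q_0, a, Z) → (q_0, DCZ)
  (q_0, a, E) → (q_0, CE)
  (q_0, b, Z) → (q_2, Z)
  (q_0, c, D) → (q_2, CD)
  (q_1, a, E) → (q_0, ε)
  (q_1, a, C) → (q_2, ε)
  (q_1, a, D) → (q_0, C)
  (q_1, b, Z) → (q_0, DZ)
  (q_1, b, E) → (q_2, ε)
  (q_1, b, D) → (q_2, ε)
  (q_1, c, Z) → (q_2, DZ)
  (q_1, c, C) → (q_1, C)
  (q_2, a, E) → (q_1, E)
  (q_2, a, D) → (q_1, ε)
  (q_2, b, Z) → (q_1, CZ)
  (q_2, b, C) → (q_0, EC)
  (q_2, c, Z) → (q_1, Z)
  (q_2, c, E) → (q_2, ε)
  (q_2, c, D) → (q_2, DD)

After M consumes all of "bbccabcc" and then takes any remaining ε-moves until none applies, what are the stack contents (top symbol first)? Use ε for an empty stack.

CZ

(q_0, bbccabcc, Z) ⊢ (q_2, bccabcc, Z) ⊢ (q_1, ccabcc, CZ) ⊢ (q_1, cabcc, CZ) ⊢ (q_1, abcc, CZ) ⊢ (q_2, bcc, Z) ⊢ (q_1, cc, CZ) ⊢ (q_1, c, CZ) ⊢ (q_1, ε, CZ)
All input consumed in state q_1 with stack CZ.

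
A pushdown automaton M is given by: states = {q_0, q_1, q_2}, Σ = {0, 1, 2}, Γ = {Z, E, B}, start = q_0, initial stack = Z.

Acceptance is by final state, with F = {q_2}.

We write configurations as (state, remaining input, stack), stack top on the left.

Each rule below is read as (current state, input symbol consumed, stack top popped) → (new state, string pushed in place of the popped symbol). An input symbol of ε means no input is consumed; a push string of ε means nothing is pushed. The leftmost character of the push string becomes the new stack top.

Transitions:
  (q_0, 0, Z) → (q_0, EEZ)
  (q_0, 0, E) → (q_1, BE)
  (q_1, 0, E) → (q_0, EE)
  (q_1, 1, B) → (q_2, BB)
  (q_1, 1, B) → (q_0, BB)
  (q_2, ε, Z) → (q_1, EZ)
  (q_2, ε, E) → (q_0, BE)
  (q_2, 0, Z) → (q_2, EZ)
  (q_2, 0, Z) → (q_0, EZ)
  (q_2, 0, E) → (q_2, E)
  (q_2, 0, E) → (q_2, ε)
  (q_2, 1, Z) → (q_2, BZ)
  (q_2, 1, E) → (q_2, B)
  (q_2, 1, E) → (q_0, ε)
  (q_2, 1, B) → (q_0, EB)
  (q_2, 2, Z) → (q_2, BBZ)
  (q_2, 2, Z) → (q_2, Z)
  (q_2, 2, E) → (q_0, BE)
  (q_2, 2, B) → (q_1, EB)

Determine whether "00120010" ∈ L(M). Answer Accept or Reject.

No computation consumes all input and reaches a final state.

Reject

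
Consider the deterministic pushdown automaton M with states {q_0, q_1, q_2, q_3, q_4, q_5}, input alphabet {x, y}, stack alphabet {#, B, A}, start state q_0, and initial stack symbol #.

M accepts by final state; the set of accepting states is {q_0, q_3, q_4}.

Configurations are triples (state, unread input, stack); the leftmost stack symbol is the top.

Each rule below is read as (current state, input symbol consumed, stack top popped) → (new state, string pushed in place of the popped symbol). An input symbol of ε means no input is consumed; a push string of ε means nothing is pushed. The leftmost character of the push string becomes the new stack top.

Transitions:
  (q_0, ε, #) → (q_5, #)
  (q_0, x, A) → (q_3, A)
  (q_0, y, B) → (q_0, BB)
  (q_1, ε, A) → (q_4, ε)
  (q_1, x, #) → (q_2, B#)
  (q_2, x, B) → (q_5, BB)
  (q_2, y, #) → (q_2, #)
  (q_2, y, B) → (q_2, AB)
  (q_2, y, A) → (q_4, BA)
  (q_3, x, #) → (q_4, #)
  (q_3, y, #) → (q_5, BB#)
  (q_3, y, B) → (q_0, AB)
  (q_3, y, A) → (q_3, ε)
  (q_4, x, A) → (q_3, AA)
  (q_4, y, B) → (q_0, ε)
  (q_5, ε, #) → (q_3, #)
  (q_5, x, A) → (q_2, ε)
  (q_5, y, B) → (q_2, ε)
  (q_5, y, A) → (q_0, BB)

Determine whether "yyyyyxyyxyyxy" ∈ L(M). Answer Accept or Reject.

(q_0, yyyyyxyyxyyxy, #)
  ε-move, top #: go to q_5, push # → (q_5, yyyyyxyyxyyxy, #)
  ε-move, top #: go to q_3, push # → (q_3, yyyyyxyyxyyxy, #)
  read y, top #: go to q_5, push BB# → (q_5, yyyyxyyxyyxy, BB#)
  read y, top B: go to q_2, push ε → (q_2, yyyxyyxyyxy, B#)
  read y, top B: go to q_2, push AB → (q_2, yyxyyxyyxy, AB#)
  read y, top A: go to q_4, push BA → (q_4, yxyyxyyxy, BAB#)
  read y, top B: go to q_0, push ε → (q_0, xyyxyyxy, AB#)
  read x, top A: go to q_3, push A → (q_3, yyxyyxy, AB#)
  read y, top A: go to q_3, push ε → (q_3, yxyyxy, B#)
  read y, top B: go to q_0, push AB → (q_0, xyyxy, AB#)
  read x, top A: go to q_3, push A → (q_3, yyxy, AB#)
  read y, top A: go to q_3, push ε → (q_3, yxy, B#)
  read y, top B: go to q_0, push AB → (q_0, xy, AB#)
  read x, top A: go to q_3, push A → (q_3, y, AB#)
  read y, top A: go to q_3, push ε → (q_3, ε, B#)
All input consumed; state q_3 ∈ F.

Accept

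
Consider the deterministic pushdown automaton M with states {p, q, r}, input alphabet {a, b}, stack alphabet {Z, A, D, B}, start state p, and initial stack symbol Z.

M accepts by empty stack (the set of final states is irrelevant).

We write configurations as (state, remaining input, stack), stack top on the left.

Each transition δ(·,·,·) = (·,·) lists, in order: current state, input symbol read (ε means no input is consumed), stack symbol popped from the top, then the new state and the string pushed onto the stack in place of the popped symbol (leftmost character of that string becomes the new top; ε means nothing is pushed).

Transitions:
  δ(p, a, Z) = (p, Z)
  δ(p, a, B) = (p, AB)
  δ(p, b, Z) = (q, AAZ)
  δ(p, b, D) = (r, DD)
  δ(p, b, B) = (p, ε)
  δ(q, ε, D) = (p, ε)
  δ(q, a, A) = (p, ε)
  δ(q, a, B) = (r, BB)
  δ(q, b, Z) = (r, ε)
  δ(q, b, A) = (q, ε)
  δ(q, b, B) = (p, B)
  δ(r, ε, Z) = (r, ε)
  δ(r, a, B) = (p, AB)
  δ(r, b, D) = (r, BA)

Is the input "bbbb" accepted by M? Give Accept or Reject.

(p, bbbb, Z) ⊢ (q, bbb, AAZ) ⊢ (q, bb, AZ) ⊢ (q, b, Z) ⊢ (r, ε, ε)
All input consumed and the stack is empty.

Accept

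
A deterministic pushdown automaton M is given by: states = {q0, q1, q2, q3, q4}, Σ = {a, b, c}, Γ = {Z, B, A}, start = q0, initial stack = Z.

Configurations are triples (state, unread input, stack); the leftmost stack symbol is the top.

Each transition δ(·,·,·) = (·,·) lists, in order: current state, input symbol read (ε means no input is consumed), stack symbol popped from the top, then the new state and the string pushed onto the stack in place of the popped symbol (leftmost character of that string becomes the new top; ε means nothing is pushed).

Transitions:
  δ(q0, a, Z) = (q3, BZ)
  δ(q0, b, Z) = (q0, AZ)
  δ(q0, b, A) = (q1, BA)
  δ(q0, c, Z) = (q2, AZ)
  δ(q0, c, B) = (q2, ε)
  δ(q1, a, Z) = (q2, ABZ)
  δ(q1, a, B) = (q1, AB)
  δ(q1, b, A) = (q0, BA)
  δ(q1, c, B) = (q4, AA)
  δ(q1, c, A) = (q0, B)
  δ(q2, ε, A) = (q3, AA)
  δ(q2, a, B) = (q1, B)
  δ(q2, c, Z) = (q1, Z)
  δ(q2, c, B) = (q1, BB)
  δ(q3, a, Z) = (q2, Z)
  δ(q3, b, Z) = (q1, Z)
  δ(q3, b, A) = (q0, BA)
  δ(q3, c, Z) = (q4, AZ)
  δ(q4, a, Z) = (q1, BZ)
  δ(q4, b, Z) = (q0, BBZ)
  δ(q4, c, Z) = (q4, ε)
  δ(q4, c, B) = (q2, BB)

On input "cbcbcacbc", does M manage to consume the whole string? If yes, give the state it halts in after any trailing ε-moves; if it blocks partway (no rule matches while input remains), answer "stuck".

(q0, cbcbcacbc, Z)
  read c, top Z: go to q2, push AZ → (q2, bcbcacbc, AZ)
  ε-move, top A: go to q3, push AA → (q3, bcbcacbc, AAZ)
  read b, top A: go to q0, push BA → (q0, cbcacbc, BAAZ)
  read c, top B: go to q2, push ε → (q2, bcacbc, AAZ)
  ε-move, top A: go to q3, push AA → (q3, bcacbc, AAAZ)
  read b, top A: go to q0, push BA → (q0, cacbc, BAAAZ)
  read c, top B: go to q2, push ε → (q2, acbc, AAAZ)
  ε-move, top A: go to q3, push AA → (q3, acbc, AAAAZ)
No transition for (q3, a, top A); M blocks with input acbc remaining.

stuck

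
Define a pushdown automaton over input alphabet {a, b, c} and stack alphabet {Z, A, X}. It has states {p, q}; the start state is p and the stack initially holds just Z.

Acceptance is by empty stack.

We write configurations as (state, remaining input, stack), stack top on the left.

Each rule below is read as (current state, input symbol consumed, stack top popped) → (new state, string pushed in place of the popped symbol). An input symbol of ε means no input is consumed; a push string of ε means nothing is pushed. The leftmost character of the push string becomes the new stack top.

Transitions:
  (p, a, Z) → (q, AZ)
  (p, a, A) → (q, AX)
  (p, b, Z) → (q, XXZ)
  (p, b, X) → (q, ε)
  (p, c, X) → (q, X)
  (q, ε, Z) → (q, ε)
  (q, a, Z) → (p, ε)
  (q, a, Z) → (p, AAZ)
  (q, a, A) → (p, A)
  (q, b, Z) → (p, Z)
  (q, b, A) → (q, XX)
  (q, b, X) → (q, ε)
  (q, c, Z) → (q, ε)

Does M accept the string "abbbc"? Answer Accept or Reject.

One accepting computation: (p, abbbc, Z) ⊢ (q, bbbc, AZ) ⊢ (q, bbc, XXZ) ⊢ (q, bc, XZ) ⊢ (q, c, Z) ⊢ (q, ε, ε)
All input consumed and the stack is empty.

Accept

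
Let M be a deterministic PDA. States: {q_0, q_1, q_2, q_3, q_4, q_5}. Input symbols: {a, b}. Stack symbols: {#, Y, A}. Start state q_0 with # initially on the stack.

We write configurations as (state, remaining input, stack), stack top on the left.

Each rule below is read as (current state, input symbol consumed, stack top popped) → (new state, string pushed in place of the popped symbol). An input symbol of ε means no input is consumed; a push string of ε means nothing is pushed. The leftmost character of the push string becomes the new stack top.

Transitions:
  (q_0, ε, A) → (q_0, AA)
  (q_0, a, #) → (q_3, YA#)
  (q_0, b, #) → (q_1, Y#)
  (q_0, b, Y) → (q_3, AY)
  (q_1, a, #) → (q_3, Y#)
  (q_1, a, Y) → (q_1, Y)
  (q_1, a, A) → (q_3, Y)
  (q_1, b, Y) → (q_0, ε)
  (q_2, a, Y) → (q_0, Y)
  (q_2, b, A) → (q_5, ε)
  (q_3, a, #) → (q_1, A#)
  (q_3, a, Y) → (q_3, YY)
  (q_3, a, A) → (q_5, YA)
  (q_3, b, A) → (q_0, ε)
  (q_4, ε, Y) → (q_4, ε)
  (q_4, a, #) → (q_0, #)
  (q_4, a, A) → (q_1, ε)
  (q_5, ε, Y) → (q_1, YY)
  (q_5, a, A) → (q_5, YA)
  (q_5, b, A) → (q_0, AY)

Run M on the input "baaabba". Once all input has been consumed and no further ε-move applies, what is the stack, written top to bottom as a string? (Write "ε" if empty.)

Y#

(q_0, baaabba, #) ⊢ (q_1, aaabba, Y#) ⊢ (q_1, aabba, Y#) ⊢ (q_1, abba, Y#) ⊢ (q_1, bba, Y#) ⊢ (q_0, ba, #) ⊢ (q_1, a, Y#) ⊢ (q_1, ε, Y#)
All input consumed in state q_1 with stack Y#.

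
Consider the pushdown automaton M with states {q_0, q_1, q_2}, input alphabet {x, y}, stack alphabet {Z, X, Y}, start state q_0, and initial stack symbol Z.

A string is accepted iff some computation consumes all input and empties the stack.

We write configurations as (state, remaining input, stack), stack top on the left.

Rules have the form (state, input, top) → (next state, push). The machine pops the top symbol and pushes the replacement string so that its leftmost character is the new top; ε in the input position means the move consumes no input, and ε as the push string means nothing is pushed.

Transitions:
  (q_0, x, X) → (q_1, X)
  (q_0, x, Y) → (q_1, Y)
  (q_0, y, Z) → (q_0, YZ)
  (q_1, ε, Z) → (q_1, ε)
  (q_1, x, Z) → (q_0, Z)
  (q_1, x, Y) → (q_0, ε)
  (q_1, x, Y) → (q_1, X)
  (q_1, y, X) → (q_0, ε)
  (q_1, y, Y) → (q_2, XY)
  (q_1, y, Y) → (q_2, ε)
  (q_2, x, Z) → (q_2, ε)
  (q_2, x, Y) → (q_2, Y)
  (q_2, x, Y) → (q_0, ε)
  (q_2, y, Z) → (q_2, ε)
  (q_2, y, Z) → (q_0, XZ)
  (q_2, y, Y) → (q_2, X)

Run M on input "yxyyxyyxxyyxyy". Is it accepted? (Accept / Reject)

One accepting computation: (q_0, yxyyxyyxxyyxyy, Z) ⊢ (q_0, xyyxyyxxyyxyy, YZ) ⊢ (q_1, yyxyyxxyyxyy, YZ) ⊢ (q_2, yxyyxxyyxyy, Z) ⊢ (q_0, xyyxxyyxyy, XZ) ⊢ (q_1, yyxxyyxyy, XZ) ⊢ (q_0, yxxyyxyy, Z) ⊢ (q_0, xxyyxyy, YZ) ⊢ (q_1, xyyxyy, YZ) ⊢ (q_1, yyxyy, XZ) ⊢ (q_0, yxyy, Z) ⊢ (q_0, xyy, YZ) ⊢ (q_1, yy, YZ) ⊢ (q_2, y, Z) ⊢ (q_2, ε, ε)
All input consumed and the stack is empty.

Accept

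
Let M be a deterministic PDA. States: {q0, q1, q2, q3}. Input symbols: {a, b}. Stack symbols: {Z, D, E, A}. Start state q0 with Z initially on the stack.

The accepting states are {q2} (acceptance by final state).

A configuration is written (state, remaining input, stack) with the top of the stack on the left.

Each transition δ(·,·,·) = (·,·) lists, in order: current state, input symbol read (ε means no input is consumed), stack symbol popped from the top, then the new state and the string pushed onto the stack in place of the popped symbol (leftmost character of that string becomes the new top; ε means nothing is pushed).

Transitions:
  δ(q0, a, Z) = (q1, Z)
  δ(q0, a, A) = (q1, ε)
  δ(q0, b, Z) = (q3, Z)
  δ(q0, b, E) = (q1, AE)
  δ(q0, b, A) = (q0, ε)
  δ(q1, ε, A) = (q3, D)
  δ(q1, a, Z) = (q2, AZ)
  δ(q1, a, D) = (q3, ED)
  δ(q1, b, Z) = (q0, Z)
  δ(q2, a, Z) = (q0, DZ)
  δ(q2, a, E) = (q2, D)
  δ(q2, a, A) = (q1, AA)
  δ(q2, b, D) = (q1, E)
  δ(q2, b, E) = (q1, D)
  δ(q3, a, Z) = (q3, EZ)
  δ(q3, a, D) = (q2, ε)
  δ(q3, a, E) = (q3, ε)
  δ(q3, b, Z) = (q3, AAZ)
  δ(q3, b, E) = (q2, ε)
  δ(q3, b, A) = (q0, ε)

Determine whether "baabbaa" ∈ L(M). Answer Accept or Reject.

Accept

(q0, baabbaa, Z)
  read b, top Z: go to q3, push Z → (q3, aabbaa, Z)
  read a, top Z: go to q3, push EZ → (q3, abbaa, EZ)
  read a, top E: go to q3, push ε → (q3, bbaa, Z)
  read b, top Z: go to q3, push AAZ → (q3, baa, AAZ)
  read b, top A: go to q0, push ε → (q0, aa, AZ)
  read a, top A: go to q1, push ε → (q1, a, Z)
  read a, top Z: go to q2, push AZ → (q2, ε, AZ)
All input consumed; state q2 ∈ F.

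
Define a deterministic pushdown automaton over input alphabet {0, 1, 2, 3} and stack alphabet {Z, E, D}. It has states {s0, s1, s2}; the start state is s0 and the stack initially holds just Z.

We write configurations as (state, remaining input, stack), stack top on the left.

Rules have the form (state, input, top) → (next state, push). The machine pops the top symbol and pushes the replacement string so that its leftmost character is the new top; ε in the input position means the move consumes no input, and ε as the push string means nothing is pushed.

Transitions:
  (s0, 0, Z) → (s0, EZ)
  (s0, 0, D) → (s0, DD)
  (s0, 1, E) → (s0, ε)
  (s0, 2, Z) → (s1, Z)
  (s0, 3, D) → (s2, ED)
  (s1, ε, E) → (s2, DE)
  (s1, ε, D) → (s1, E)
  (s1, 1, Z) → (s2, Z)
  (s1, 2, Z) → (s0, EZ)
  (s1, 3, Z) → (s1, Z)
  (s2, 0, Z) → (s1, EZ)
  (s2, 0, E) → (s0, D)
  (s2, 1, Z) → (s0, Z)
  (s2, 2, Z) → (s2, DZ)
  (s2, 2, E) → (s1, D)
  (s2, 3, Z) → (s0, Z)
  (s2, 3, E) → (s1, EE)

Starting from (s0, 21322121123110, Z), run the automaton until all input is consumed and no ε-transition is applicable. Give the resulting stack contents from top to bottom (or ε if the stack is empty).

EZ

(s0, 21322121123110, Z)
  read 2, top Z: go to s1, push Z → (s1, 1322121123110, Z)
  read 1, top Z: go to s2, push Z → (s2, 322121123110, Z)
  read 3, top Z: go to s0, push Z → (s0, 22121123110, Z)
  read 2, top Z: go to s1, push Z → (s1, 2121123110, Z)
  read 2, top Z: go to s0, push EZ → (s0, 121123110, EZ)
  read 1, top E: go to s0, push ε → (s0, 21123110, Z)
  read 2, top Z: go to s1, push Z → (s1, 1123110, Z)
  read 1, top Z: go to s2, push Z → (s2, 123110, Z)
  read 1, top Z: go to s0, push Z → (s0, 23110, Z)
  read 2, top Z: go to s1, push Z → (s1, 3110, Z)
  read 3, top Z: go to s1, push Z → (s1, 110, Z)
  read 1, top Z: go to s2, push Z → (s2, 10, Z)
  read 1, top Z: go to s0, push Z → (s0, 0, Z)
  read 0, top Z: go to s0, push EZ → (s0, ε, EZ)
All input consumed in state s0 with stack EZ.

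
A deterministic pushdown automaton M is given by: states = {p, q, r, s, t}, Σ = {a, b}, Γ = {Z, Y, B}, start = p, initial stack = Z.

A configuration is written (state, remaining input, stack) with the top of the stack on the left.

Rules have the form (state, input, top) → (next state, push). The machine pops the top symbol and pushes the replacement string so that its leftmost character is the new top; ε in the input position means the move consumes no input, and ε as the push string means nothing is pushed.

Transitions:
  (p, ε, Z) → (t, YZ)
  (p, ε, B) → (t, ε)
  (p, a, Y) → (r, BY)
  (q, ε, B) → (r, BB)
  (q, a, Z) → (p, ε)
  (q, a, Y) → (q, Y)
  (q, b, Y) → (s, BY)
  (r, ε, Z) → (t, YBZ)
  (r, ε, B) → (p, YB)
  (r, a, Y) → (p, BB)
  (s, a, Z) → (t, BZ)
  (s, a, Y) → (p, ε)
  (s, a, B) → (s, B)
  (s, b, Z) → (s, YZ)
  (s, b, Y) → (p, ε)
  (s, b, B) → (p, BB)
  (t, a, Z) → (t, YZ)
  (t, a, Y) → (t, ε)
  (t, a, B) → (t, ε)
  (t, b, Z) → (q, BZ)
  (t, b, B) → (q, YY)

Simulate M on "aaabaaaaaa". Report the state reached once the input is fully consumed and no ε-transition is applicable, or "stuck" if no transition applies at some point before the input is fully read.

(p, aaabaaaaaa, Z) ⊢ (t, aaabaaaaaa, YZ) ⊢ (t, aabaaaaaa, Z) ⊢ (t, abaaaaaa, YZ) ⊢ (t, baaaaaa, Z) ⊢ (q, aaaaaa, BZ) ⊢ (r, aaaaaa, BBZ) ⊢ (p, aaaaaa, YBBZ) ⊢ (r, aaaaa, BYBBZ) ⊢ (p, aaaaa, YBYBBZ) ⊢ (r, aaaa, BYBYBBZ) ⊢ (p, aaaa, YBYBYBBZ) ⊢ (r, aaa, BYBYBYBBZ) ⊢ (p, aaa, YBYBYBYBBZ) ⊢ (r, aa, BYBYBYBYBBZ) ⊢ (p, aa, YBYBYBYBYBBZ) ⊢ (r, a, BYBYBYBYBYBBZ) ⊢ (p, a, YBYBYBYBYBYBBZ) ⊢ (r, ε, BYBYBYBYBYBYBBZ) ⊢ (p, ε, YBYBYBYBYBYBYBBZ)
All input consumed; M is in state p.

p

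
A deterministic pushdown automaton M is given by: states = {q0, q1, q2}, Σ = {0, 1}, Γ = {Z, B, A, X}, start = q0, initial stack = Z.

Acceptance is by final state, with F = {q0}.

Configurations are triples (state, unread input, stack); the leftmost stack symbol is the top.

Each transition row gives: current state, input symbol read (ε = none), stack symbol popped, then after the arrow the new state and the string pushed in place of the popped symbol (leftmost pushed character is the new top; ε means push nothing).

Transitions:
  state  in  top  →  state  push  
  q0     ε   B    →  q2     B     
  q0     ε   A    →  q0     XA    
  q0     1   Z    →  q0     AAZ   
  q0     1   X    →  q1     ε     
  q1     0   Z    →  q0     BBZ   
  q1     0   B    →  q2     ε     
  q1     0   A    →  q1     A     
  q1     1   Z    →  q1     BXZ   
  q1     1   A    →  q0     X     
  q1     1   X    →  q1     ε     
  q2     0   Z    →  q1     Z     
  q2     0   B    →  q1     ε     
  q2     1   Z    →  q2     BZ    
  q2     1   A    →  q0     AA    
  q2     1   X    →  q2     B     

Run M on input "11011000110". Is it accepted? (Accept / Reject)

(q0, 11011000110, Z)
  read 1, top Z: go to q0, push AAZ → (q0, 1011000110, AAZ)
  ε-move, top A: go to q0, push XA → (q0, 1011000110, XAAZ)
  read 1, top X: go to q1, push ε → (q1, 011000110, AAZ)
  read 0, top A: go to q1, push A → (q1, 11000110, AAZ)
  read 1, top A: go to q0, push X → (q0, 1000110, XAZ)
  read 1, top X: go to q1, push ε → (q1, 000110, AZ)
  read 0, top A: go to q1, push A → (q1, 00110, AZ)
  read 0, top A: go to q1, push A → (q1, 0110, AZ)
  read 0, top A: go to q1, push A → (q1, 110, AZ)
  read 1, top A: go to q0, push X → (q0, 10, XZ)
  read 1, top X: go to q1, push ε → (q1, 0, Z)
  read 0, top Z: go to q0, push BBZ → (q0, ε, BBZ)
All input consumed; state q0 ∈ F.

Accept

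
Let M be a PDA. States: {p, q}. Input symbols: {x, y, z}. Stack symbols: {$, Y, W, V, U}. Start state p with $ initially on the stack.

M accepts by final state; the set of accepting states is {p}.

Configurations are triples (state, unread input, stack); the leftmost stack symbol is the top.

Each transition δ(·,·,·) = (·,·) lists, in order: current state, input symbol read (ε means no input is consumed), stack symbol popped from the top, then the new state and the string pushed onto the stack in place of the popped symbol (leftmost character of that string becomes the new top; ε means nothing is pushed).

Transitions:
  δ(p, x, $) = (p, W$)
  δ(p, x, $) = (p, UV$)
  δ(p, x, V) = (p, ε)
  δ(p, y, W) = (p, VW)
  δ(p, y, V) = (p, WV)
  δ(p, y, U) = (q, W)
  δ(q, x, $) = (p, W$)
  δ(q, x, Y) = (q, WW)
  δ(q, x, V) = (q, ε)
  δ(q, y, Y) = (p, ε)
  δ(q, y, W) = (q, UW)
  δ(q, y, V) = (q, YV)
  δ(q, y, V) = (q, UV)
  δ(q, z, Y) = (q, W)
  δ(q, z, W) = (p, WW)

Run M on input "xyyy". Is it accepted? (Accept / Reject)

Accept

One accepting computation: (p, xyyy, $) ⊢ (p, yyy, W$) ⊢ (p, yy, VW$) ⊢ (p, y, WVW$) ⊢ (p, ε, VWVW$)
All input consumed and state p ∈ F.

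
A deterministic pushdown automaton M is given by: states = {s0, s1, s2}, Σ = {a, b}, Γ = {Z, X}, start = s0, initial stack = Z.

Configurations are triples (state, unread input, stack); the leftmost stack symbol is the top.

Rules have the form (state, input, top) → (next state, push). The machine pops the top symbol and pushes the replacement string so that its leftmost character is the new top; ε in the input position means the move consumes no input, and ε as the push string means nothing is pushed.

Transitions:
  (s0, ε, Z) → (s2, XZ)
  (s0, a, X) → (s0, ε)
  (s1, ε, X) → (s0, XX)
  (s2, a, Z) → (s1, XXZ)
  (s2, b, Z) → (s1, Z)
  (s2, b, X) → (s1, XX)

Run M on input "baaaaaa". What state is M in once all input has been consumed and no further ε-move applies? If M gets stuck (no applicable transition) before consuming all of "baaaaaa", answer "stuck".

stuck

(s0, baaaaaa, Z) ⊢ (s2, baaaaaa, XZ) ⊢ (s1, aaaaaa, XXZ) ⊢ (s0, aaaaaa, XXXZ) ⊢ (s0, aaaaa, XXZ) ⊢ (s0, aaaa, XZ) ⊢ (s0, aaa, Z) ⊢ (s2, aaa, XZ)
No transition for (s2, a, top X); M blocks with input aaa remaining.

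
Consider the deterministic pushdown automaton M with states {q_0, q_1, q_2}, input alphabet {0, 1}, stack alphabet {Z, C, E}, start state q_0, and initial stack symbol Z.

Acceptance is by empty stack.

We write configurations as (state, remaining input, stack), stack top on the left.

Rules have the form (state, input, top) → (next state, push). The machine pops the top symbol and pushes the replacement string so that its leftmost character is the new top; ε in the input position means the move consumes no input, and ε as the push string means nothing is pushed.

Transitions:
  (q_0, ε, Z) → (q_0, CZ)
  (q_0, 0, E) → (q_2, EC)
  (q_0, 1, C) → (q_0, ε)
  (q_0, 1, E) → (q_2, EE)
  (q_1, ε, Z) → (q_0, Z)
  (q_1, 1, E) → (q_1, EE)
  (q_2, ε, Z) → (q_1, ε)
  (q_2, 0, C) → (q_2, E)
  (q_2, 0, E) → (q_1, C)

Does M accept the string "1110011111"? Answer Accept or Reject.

(q_0, 1110011111, Z) ⊢ (q_0, 1110011111, CZ) ⊢ (q_0, 110011111, Z) ⊢ (q_0, 110011111, CZ) ⊢ (q_0, 10011111, Z) ⊢ (q_0, 10011111, CZ) ⊢ (q_0, 0011111, Z) ⊢ (q_0, 0011111, CZ)
No transition applies at (q_0, 0011111, CZ); input not fully consumed.

Reject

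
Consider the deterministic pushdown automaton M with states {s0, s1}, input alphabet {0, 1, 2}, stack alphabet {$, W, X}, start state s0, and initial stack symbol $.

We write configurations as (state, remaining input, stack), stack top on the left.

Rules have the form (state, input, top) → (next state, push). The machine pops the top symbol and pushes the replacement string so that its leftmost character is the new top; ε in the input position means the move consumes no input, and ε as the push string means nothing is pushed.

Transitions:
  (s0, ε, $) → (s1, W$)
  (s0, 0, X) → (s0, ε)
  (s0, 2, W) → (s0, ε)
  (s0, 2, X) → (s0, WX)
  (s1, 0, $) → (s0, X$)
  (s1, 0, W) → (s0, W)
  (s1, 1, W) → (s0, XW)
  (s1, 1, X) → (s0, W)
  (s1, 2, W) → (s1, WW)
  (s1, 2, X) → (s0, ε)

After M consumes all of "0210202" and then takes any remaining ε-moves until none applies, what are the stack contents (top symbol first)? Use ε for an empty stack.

W$

(s0, 0210202, $)
  ε-move, top $: go to s1, push W$ → (s1, 0210202, W$)
  read 0, top W: go to s0, push W → (s0, 210202, W$)
  read 2, top W: go to s0, push ε → (s0, 10202, $)
  ε-move, top $: go to s1, push W$ → (s1, 10202, W$)
  read 1, top W: go to s0, push XW → (s0, 0202, XW$)
  read 0, top X: go to s0, push ε → (s0, 202, W$)
  read 2, top W: go to s0, push ε → (s0, 02, $)
  ε-move, top $: go to s1, push W$ → (s1, 02, W$)
  read 0, top W: go to s0, push W → (s0, 2, W$)
  read 2, top W: go to s0, push ε → (s0, ε, $)
  ε-move, top $: go to s1, push W$ → (s1, ε, W$)
All input consumed in state s1 with stack W$.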